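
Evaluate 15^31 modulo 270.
135

Repeated squaring. Binary of 31 = 11111.
15^1 ≡ 15 (mod 270); 15^2 ≡ 225 (mod 270); 15^4 ≡ 135 (mod 270); 15^8 ≡ 135 (mod 270); 15^16 ≡ 135 (mod 270)
15^31 = 15^1 × 15^2 × 15^4 × 15^8 × 15^16 ≡ 135 (mod 270)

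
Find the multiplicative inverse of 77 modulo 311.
206

gcd(77, 311) = 1, so the inverse exists.
Extended Euclidean algorithm on (311, 77):
311 = 4 × 77 + 3  ⟹  3 = (1)·311 + (-4)·77
77 = 25 × 3 + 2  ⟹  2 = (-25)·311 + (101)·77
3 = 1 × 2 + 1  ⟹  1 = (26)·311 + (-105)·77
So (-105)·77 ≡ 1 (mod 311), i.e. 77^(-1) ≡ -105 ≡ 206 (mod 311).
Check: 77 × 206 = 15862 ≡ 1 (mod 311)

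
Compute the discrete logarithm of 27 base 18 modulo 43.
3

Baby-step giant-step with step n = ⌈√43⌉ = 7.
Baby steps 18^j mod 43 (j:value) for j=0..6: 0:1, 1:18, 2:23, 3:27, 4:13, 5:19, 6:41.
h = 27 is already in the table at j=3, so x = 3.
Check: 18^3 ≡ 27 (mod 43).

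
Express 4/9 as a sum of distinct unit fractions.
1/3 + 1/9

Greedy algorithm:
4/9: ceiling(9/4) = 3, use 1/3
1/9: ceiling(9/1) = 9, use 1/9
Result: 4/9 = 1/3 + 1/9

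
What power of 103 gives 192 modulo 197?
171

Baby-step giant-step with step n = ⌈√197⌉ = 15.
Baby steps 103^j mod 197 (j:value) for j=0..14: 0:1, 1:103, 2:168, 3:165, 4:53, 5:140, 6:39, 7:77, 8:51, 9:131, 10:97, 11:141, 12:142, 13:48, 14:19.
Giant-step multiplier: 103^(-15) ≡ 103^(196-15) = 103^181 ≡ 106 (mod 197).
Giant steps γ_i = 192·106^i mod 197: γ_0=192, γ_1=61, γ_2=162, γ_3=33, γ_4=149, γ_5=34, γ_6=58, γ_7=41, γ_8=12, γ_9=90, γ_10=84, γ_11=39 (in table at j=6).
x = i·n + j = 11·15 + 6 = 171.
Check: 103^171 ≡ 192 (mod 197).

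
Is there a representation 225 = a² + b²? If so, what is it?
0² + 15² (a=0, b=15)

Factorization: 225 = 3^2 × 5^2
By Fermat: n is sum of two squares iff every prime p ≡ 3 (mod 4) appears to even power.
All primes ≡ 3 (mod 4) appear to even power.
Search a = 0, 1, 2, … for 225 - a² a perfect square: first hit at a = 0: 225 - 0 = 225 = 15².
225 = 0² + 15² = 0 + 225 ✓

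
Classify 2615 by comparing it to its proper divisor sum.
deficient

Proper divisors of 2615: sum = 1 + 5 + 523 = 529
Since 529 < 2615, 2615 is deficient.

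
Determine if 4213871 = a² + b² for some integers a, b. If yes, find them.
Not possible

Factorization: 4213871 = 43^3 × 53
By Fermat: n is sum of two squares iff every prime p ≡ 3 (mod 4) appears to even power.
Prime(s) ≡ 3 (mod 4) with odd exponent: [(43, 3)]
Therefore 4213871 cannot be expressed as a² + b².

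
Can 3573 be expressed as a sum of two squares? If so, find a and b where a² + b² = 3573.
18² + 57² (a=18, b=57)

Factorization: 3573 = 3^2 × 397
By Fermat: n is sum of two squares iff every prime p ≡ 3 (mod 4) appears to even power.
All primes ≡ 3 (mod 4) appear to even power.
Search a = 0, 1, 2, … for 3573 - a² a perfect square: first hit at a = 18: 3573 - 324 = 3249 = 57².
3573 = 18² + 57² = 324 + 3249 ✓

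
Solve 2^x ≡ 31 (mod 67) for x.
47

Baby-step giant-step with step n = ⌈√67⌉ = 9.
Baby steps 2^j mod 67 (j:value) for j=0..8: 0:1, 1:2, 2:4, 3:8, 4:16, 5:32, 6:64, 7:61, 8:55.
Giant-step multiplier: 2^(-9) ≡ 2^(66-9) = 2^57 ≡ 53 (mod 67).
Giant steps γ_i = 31·53^i mod 67: γ_0=31, γ_1=35, γ_2=46, γ_3=26, γ_4=38, γ_5=4 (in table at j=2).
x = i·n + j = 5·9 + 2 = 47.
Check: 2^47 ≡ 31 (mod 67).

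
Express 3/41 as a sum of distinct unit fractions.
1/14 + 1/574

Greedy algorithm:
3/41: ceiling(41/3) = 14, use 1/14
1/574: ceiling(574/1) = 574, use 1/574
Result: 3/41 = 1/14 + 1/574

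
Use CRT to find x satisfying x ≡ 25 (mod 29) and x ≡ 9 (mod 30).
489

Using Chinese Remainder Theorem:
M = 29 × 30 = 870
M1 = 30, M2 = 29
y1 = 30^(-1) mod 29 = 1
y2 = 29^(-1) mod 30 = 29
x = (25×30×1 + 9×29×29) mod 870 = 489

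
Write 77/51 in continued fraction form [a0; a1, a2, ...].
[1; 1, 1, 25]

Euclidean algorithm steps:
77 = 1 × 51 + 26
51 = 1 × 26 + 25
26 = 1 × 25 + 1
25 = 25 × 1 + 0
Continued fraction: [1; 1, 1, 25]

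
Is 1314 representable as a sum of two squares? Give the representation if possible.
15² + 33² (a=15, b=33)

Factorization: 1314 = 2 × 3^2 × 73
By Fermat: n is sum of two squares iff every prime p ≡ 3 (mod 4) appears to even power.
All primes ≡ 3 (mod 4) appear to even power.
Search a = 0, 1, 2, … for 1314 - a² a perfect square: first hit at a = 15: 1314 - 225 = 1089 = 33².
1314 = 15² + 33² = 225 + 1089 ✓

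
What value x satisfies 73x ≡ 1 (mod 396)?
217

gcd(73, 396) = 1, so the inverse exists.
Extended Euclidean algorithm on (396, 73):
396 = 5 × 73 + 31  ⟹  31 = (1)·396 + (-5)·73
73 = 2 × 31 + 11  ⟹  11 = (-2)·396 + (11)·73
31 = 2 × 11 + 9  ⟹  9 = (5)·396 + (-27)·73
11 = 1 × 9 + 2  ⟹  2 = (-7)·396 + (38)·73
9 = 4 × 2 + 1  ⟹  1 = (33)·396 + (-179)·73
So (-179)·73 ≡ 1 (mod 396), i.e. 73^(-1) ≡ -179 ≡ 217 (mod 396).
Check: 73 × 217 = 15841 ≡ 1 (mod 396)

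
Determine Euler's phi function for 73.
72

73 = 73
φ(n) = n × ∏(1 - 1/p) for each prime p dividing n
φ(73) = 73 × (1 - 1/73) = 72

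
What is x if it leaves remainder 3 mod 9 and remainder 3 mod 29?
3

Using Chinese Remainder Theorem:
M = 9 × 29 = 261
M1 = 29, M2 = 9
y1 = 29^(-1) mod 9 = 5
y2 = 9^(-1) mod 29 = 13
x = (3×29×5 + 3×9×13) mod 261 = 3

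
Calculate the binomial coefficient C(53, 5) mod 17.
0

Using Lucas' theorem:
Write n=53 and k=5 in base 17:
n in base 17: [3, 2]
k in base 17: [0, 5]
C(53,5) mod 17 = ∏ C(n_i, k_i) mod 17
Digit binomials (mod 17): C(3,0) = 1; C(2,5) = 0 (k_i > n_i)
Product: 1 × 0 = 0 ≡ 0 (mod 17)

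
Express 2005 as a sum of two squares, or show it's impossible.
18² + 41² (a=18, b=41)

Factorization: 2005 = 5 × 401
By Fermat: n is sum of two squares iff every prime p ≡ 3 (mod 4) appears to even power.
All primes ≡ 3 (mod 4) appear to even power.
Search a = 0, 1, 2, … for 2005 - a² a perfect square: first hit at a = 18: 2005 - 324 = 1681 = 41².
2005 = 18² + 41² = 324 + 1681 ✓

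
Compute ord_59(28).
29

59 is prime, so ord(28) divides φ(59) = 58.
Divisors of 58: 1, 2, 29, 58.
Repeated squaring: 28^1 ≡ 28, 28^2 ≡ 17, 28^4 ≡ 53, 28^8 ≡ 36, 28^16 ≡ 57, 28^32 ≡ 4 (mod 59).
Test 28^d mod 59 for each divisor d in increasing order:
28^1 ≡ 28
28^2 ≡ 17
28^29 = 28^16·28^8·28^4·28^1 ≡ 1  ← first divisor giving 1
The order is 29.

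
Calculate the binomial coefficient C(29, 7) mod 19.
6

Using Lucas' theorem:
Write n=29 and k=7 in base 19:
n in base 19: [1, 10]
k in base 19: [0, 7]
C(29,7) mod 19 = ∏ C(n_i, k_i) mod 19
Digit binomials (mod 19): C(1,0) = 1; C(10,7) = 120 ≡ 6
Product: 1 × 6 = 6 ≡ 6 (mod 19)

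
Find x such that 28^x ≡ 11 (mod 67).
5

Baby-step giant-step with step n = ⌈√67⌉ = 9.
Baby steps 28^j mod 67 (j:value) for j=0..8: 0:1, 1:28, 2:47, 3:43, 4:65, 5:11, 6:40, 7:48, 8:4.
h = 11 is already in the table at j=5, so x = 5.
Check: 28^5 ≡ 11 (mod 67).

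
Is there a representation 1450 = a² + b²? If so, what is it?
9² + 37² (a=9, b=37)

Factorization: 1450 = 2 × 5^2 × 29
By Fermat: n is sum of two squares iff every prime p ≡ 3 (mod 4) appears to even power.
All primes ≡ 3 (mod 4) appear to even power.
Search a = 0, 1, 2, … for 1450 - a² a perfect square: first hit at a = 9: 1450 - 81 = 1369 = 37².
1450 = 9² + 37² = 81 + 1369 ✓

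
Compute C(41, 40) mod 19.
3

Using Lucas' theorem:
Write n=41 and k=40 in base 19:
n in base 19: [2, 3]
k in base 19: [2, 2]
C(41,40) mod 19 = ∏ C(n_i, k_i) mod 19
Digit binomials (mod 19): C(2,2) = 1; C(3,2) = 3
Product: 1 × 3 = 3 ≡ 3 (mod 19)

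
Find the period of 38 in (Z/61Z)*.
20

61 is prime, so ord(38) divides φ(61) = 60.
Divisors of 60: 1, 2, 3, 4, 5, 6, 10, 12, 15, 20, 30, 60.
Repeated squaring: 38^1 ≡ 38, 38^2 ≡ 41, 38^4 ≡ 34, 38^8 ≡ 58, 38^16 ≡ 9, 38^32 ≡ 20 (mod 61).
Test 38^d mod 61 for each divisor d in increasing order:
38^1 ≡ 38
38^2 ≡ 41
38^3 = 38^2·38^1 ≡ 33
38^4 ≡ 34
38^5 = 38^4·38^1 ≡ 11
38^6 = 38^4·38^2 ≡ 52
38^10 = 38^8·38^2 ≡ 60
38^12 = 38^8·38^4 ≡ 20
38^15 = 38^8·38^4·38^2·38^1 ≡ 50
38^20 = 38^16·38^4 ≡ 1  ← first divisor giving 1
The order is 20.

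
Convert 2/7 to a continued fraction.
[0; 3, 2]

Euclidean algorithm steps:
2 = 0 × 7 + 2
7 = 3 × 2 + 1
2 = 2 × 1 + 0
Continued fraction: [0; 3, 2]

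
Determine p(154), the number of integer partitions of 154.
60356673280

p(n) counts ways to write n as a sum of positive integers (order ignored).
Euler's pentagonal recurrence: p(k) = p(k-1) + p(k-2) - p(k-5) - p(k-7) + p(k-12) + p(k-15) - ... (offsets j(3j∓1)/2, signs ++--, p(0)=1, p(<0)=0).
DP table for k = 0..153: p(0)=1, p(1)=1, p(2)=2, p(3)=3, p(4)=5, p(5)=7, p(6)=11, p(7)=15, p(8)=22, p(9)=30, p(10)=42, p(11)=56, p(12)=77, p(13)=101, p(14)=135, p(15)=176, p(16)=231, p(17)=297, p(18)=385, p(19)=490, p(20)=627, p(21)=792, p(22)=1002, p(23)=1255, p(24)=1575, p(25)=1958, p(26)=2436, p(27)=3010, p(28)=3718, p(29)=4565, p(30)=5604, p(31)=6842, p(32)=8349, p(33)=10143, p(34)=12310, p(35)=14883, p(36)=17977, p(37)=21637, p(38)=26015, p(39)=31185, p(40)=37338, p(41)=44583, p(42)=53174, p(43)=63261, p(44)=75175, p(45)=89134, p(46)=105558, p(47)=124754, p(48)=147273, p(49)=173525, p(50)=204226, p(51)=239943, p(52)=281589, p(53)=329931, p(54)=386155, p(55)=451276, p(56)=526823, p(57)=614154, p(58)=715220, p(59)=831820, p(60)=966467, p(61)=1121505, p(62)=1300156, p(63)=1505499, p(64)=1741630, p(65)=2012558, p(66)=2323520, p(67)=2679689, p(68)=3087735, p(69)=3554345, p(70)=4087968, p(71)=4697205, p(72)=5392783, p(73)=6185689, p(74)=7089500, p(75)=8118264, p(76)=9289091, p(77)=10619863, p(78)=12132164, p(79)=13848650, p(80)=15796476, p(81)=18004327, p(82)=20506255, p(83)=23338469, p(84)=26543660, p(85)=30167357, p(86)=34262962, p(87)=38887673, p(88)=44108109, p(89)=49995925, p(90)=56634173, p(91)=64112359, p(92)=72533807, p(93)=82010177, p(94)=92669720, p(95)=104651419, p(96)=118114304, p(97)=133230930, p(98)=150198136, p(99)=169229875, p(100)=190569292, p(101)=214481126, p(102)=241265379, p(103)=271248950, p(104)=304801365, p(105)=342325709, p(106)=384276336, p(107)=431149389, p(108)=483502844, p(109)=541946240, p(110)=607163746, p(111)=679903203, p(112)=761002156, p(113)=851376628, p(114)=952050665, p(115)=1064144451, p(116)=1188908248, p(117)=1327710076, p(118)=1482074143, p(119)=1653668665, p(120)=1844349560, p(121)=2056148051, p(122)=2291320912, p(123)=2552338241, p(124)=2841940500, p(125)=3163127352, p(126)=3519222692, p(127)=3913864295, p(128)=4351078600, p(129)=4835271870, p(130)=5371315400, p(131)=5964539504, p(132)=6620830889, p(133)=7346629512, p(134)=8149040695, p(135)=9035836076, p(136)=10015581680, p(137)=11097645016, p(138)=12292341831, p(139)=13610949895, p(140)=15065878135, p(141)=16670689208, p(142)=18440293320, p(143)=20390982757, p(144)=22540654445, p(145)=24908858009, p(146)=27517052599, p(147)=30388671978, p(148)=33549419497, p(149)=37027355200, p(150)=40853235313, p(151)=45060624582, p(152)=49686288421, p(153)=54770336324.
Final step: p(154) = p(153) + p(152) - p(149) - p(147) + p(142) + p(139) - p(132) - p(128) + p(119) + p(114) - p(103) - p(97) + p(84) + p(77) - p(62) - p(54) + p(37) + p(28) - p(9)
= 54770336324 + 49686288421 - 37027355200 - 30388671978 + 18440293320 + 13610949895 - 6620830889 - 4351078600 + 1653668665 + 952050665 - 271248950 - 133230930 + 26543660 + 10619863 - 1300156 - 386155 + 21637 + 3718 - 30
= 60356673280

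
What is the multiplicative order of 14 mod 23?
22

23 is prime, so ord(14) divides φ(23) = 22.
Divisors of 22: 1, 2, 11, 22.
Repeated squaring: 14^1 ≡ 14, 14^2 ≡ 12, 14^4 ≡ 6, 14^8 ≡ 13, 14^16 ≡ 8 (mod 23).
Test 14^d mod 23 for each divisor d in increasing order:
14^1 ≡ 14
14^2 ≡ 12
14^11 = 14^8·14^2·14^1 ≡ 22
14^22 = 14^16·14^4·14^2 ≡ 1  ← first divisor giving 1
The order is 22.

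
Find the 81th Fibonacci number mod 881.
868

Matrix identity: Q^n = [[F_(n+1), F_n], [F_n, F_(n-1)]] with Q = [[1,1],[1,0]].
n = 81 = 1010001₂. Square-and-multiply, entries mod 881:
Q^1 = [[1,1],[1,0]]
Q^2 = (Q^1)² = [[2,1],[1,1]]
Q^5 = (Q^2)²·Q = [[8,5],[5,3]]
Q^10 = (Q^5)² = [[89,55],[55,34]]
Q^20 = (Q^10)² = [[374,598],[598,657]]
Q^40 = (Q^20)² = [[596,719],[719,758]]
Q^81 = (Q^40)²·Q = [[8,868],[868,21]]
F_81 mod 881 = Q^81[0][1] = 868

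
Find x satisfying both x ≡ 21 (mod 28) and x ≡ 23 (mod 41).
105

Using Chinese Remainder Theorem:
M = 28 × 41 = 1148
M1 = 41, M2 = 28
y1 = 41^(-1) mod 28 = 13
y2 = 28^(-1) mod 41 = 22
x = (21×41×13 + 23×28×22) mod 1148 = 105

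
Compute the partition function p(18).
385

p(n) counts ways to write n as a sum of positive integers (order ignored).
Euler's pentagonal recurrence: p(k) = p(k-1) + p(k-2) - p(k-5) - p(k-7) + p(k-12) + p(k-15) - ... (offsets j(3j∓1)/2, signs ++--, p(0)=1, p(<0)=0).
DP table for k = 0..17: p(0)=1, p(1)=1, p(2)=2, p(3)=3, p(4)=5, p(5)=7, p(6)=11, p(7)=15, p(8)=22, p(9)=30, p(10)=42, p(11)=56, p(12)=77, p(13)=101, p(14)=135, p(15)=176, p(16)=231, p(17)=297.
Final step: p(18) = p(17) + p(16) - p(13) - p(11) + p(6) + p(3)
= 297 + 231 - 101 - 56 + 11 + 3
= 385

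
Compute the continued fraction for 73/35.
[2; 11, 1, 2]

Euclidean algorithm steps:
73 = 2 × 35 + 3
35 = 11 × 3 + 2
3 = 1 × 2 + 1
2 = 2 × 1 + 0
Continued fraction: [2; 11, 1, 2]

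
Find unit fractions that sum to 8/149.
1/19 + 1/944 + 1/2672464

Greedy algorithm:
8/149: ceiling(149/8) = 19, use 1/19
3/2831: ceiling(2831/3) = 944, use 1/944
1/2672464: ceiling(2672464/1) = 2672464, use 1/2672464
Result: 8/149 = 1/19 + 1/944 + 1/2672464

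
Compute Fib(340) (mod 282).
279

Matrix identity: Q^n = [[F_(n+1), F_n], [F_n, F_(n-1)]] with Q = [[1,1],[1,0]].
n = 340 = 101010100₂. Square-and-multiply, entries mod 282:
Q^1 = [[1,1],[1,0]]
Q^2 = (Q^1)² = [[2,1],[1,1]]
Q^5 = (Q^2)²·Q = [[8,5],[5,3]]
Q^10 = (Q^5)² = [[89,55],[55,34]]
Q^21 = (Q^10)²·Q = [[227,230],[230,279]]
Q^42 = (Q^21)² = [[89,196],[196,175]]
Q^85 = (Q^42)²·Q = [[227,89],[89,138]]
Q^170 = (Q^85)² = [[230,55],[55,175]]
Q^340 = (Q^170)² = [[89,279],[279,92]]
F_340 mod 282 = Q^340[0][1] = 279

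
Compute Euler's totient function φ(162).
54

162 = 2 × 3^4
φ(n) = n × ∏(1 - 1/p) for each prime p dividing n
φ(162) = 162 × (1 - 1/2) × (1 - 1/3) = 54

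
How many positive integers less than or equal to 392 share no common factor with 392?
168

392 = 2^3 × 7^2
φ(n) = n × ∏(1 - 1/p) for each prime p dividing n
φ(392) = 392 × (1 - 1/2) × (1 - 1/7) = 168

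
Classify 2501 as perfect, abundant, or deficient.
deficient

Proper divisors of 2501: sum = 1 + 41 + 61 = 103
Since 103 < 2501, 2501 is deficient.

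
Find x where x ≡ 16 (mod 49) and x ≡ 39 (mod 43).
555

Using Chinese Remainder Theorem:
M = 49 × 43 = 2107
M1 = 43, M2 = 49
y1 = 43^(-1) mod 49 = 8
y2 = 49^(-1) mod 43 = 36
x = (16×43×8 + 39×49×36) mod 2107 = 555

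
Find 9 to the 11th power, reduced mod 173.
25

Repeated squaring. Binary of 11 = 1011.
9^1 ≡ 9 (mod 173); 9^2 ≡ 81 (mod 173); 9^4 ≡ 160 (mod 173); 9^8 ≡ 169 (mod 173)
9^11 = 9^1 × 9^2 × 9^8 ≡ 25 (mod 173)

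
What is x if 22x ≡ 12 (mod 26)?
x ≡ 10 (mod 13)

gcd(22, 26) = 2, which divides 12, so solutions exist.
Divide through by 2: 11x ≡ 6 (mod 13).
Find 11^(-1) mod 13 by the extended Euclidean algorithm:
13 = 1 × 11 + 2  ⟹  2 = (1)·13 + (-1)·11
11 = 5 × 2 + 1  ⟹  1 = (-5)·13 + (6)·11
So (6)·11 ≡ 1 (mod 13), i.e. 11^(-1) ≡ 6 (mod 13).
x ≡ 6 × 6 = 36 ≡ 10 (mod 13).
Check: 22 × 10 = 220 ≡ 12 (mod 26).
x ≡ 10 (mod 13), giving 2 solutions mod 26.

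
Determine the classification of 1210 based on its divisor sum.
deficient

Proper divisors of 1210: sum = 1 + 2 + 5 + 10 + 11 + 22 + 55 + 110 + 121 + 242 + 605 = 1184
Since 1184 < 1210, 1210 is deficient.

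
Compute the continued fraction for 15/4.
[3; 1, 3]

Euclidean algorithm steps:
15 = 3 × 4 + 3
4 = 1 × 3 + 1
3 = 3 × 1 + 0
Continued fraction: [3; 1, 3]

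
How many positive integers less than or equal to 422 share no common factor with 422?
210

422 = 2 × 211
φ(n) = n × ∏(1 - 1/p) for each prime p dividing n
φ(422) = 422 × (1 - 1/2) × (1 - 1/211) = 210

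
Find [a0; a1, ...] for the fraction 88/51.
[1; 1, 2, 1, 1, 1, 4]

Euclidean algorithm steps:
88 = 1 × 51 + 37
51 = 1 × 37 + 14
37 = 2 × 14 + 9
14 = 1 × 9 + 5
9 = 1 × 5 + 4
5 = 1 × 4 + 1
4 = 4 × 1 + 0
Continued fraction: [1; 1, 2, 1, 1, 1, 4]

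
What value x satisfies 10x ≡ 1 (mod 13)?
4

gcd(10, 13) = 1, so the inverse exists.
Extended Euclidean algorithm on (13, 10):
13 = 1 × 10 + 3  ⟹  3 = (1)·13 + (-1)·10
10 = 3 × 3 + 1  ⟹  1 = (-3)·13 + (4)·10
So (4)·10 ≡ 1 (mod 13), i.e. 10^(-1) ≡ 4 (mod 13).
Check: 10 × 4 = 40 ≡ 1 (mod 13)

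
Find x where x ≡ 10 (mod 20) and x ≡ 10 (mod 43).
10

Using Chinese Remainder Theorem:
M = 20 × 43 = 860
M1 = 43, M2 = 20
y1 = 43^(-1) mod 20 = 7
y2 = 20^(-1) mod 43 = 28
x = (10×43×7 + 10×20×28) mod 860 = 10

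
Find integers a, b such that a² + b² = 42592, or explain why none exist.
Not possible

Factorization: 42592 = 2^5 × 11^3
By Fermat: n is sum of two squares iff every prime p ≡ 3 (mod 4) appears to even power.
Prime(s) ≡ 3 (mod 4) with odd exponent: [(11, 3)]
Therefore 42592 cannot be expressed as a² + b².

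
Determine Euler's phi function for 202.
100

202 = 2 × 101
φ(n) = n × ∏(1 - 1/p) for each prime p dividing n
φ(202) = 202 × (1 - 1/2) × (1 - 1/101) = 100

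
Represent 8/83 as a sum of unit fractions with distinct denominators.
1/11 + 1/183 + 1/83540 + 1/13957779660

Greedy algorithm:
8/83: ceiling(83/8) = 11, use 1/11
5/913: ceiling(913/5) = 183, use 1/183
2/167079: ceiling(167079/2) = 83540, use 1/83540
1/13957779660: ceiling(13957779660/1) = 13957779660, use 1/13957779660
Result: 8/83 = 1/11 + 1/183 + 1/83540 + 1/13957779660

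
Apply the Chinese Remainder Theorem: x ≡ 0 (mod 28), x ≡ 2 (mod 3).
56

Using Chinese Remainder Theorem:
M = 28 × 3 = 84
M1 = 3, M2 = 28
y1 = 3^(-1) mod 28 = 19
y2 = 28^(-1) mod 3 = 1
x = (0×3×19 + 2×28×1) mod 84 = 56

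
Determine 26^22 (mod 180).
136

Repeated squaring. Binary of 22 = 10110.
26^1 ≡ 26 (mod 180); 26^2 ≡ 136 (mod 180); 26^4 ≡ 136 (mod 180); 26^8 ≡ 136 (mod 180); 26^16 ≡ 136 (mod 180)
26^22 = 26^2 × 26^4 × 26^16 ≡ 136 (mod 180)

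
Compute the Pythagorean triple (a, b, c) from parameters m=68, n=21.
(4183, 2856, 5065)

Euclid's formula: a = m² - n², b = 2mn, c = m² + n²
m = 68, n = 21
a = 68² - 21² = 4624 - 441 = 4183
b = 2 × 68 × 21 = 2856
c = 68² + 21² = 4624 + 441 = 5065
Verification: 4183² + 2856² = 17497489 + 8156736 = 25654225 = 5065² ✓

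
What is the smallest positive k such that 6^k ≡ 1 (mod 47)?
23

47 is prime, so ord(6) divides φ(47) = 46.
Divisors of 46: 1, 2, 23, 46.
Repeated squaring: 6^1 ≡ 6, 6^2 ≡ 36, 6^4 ≡ 27, 6^8 ≡ 24, 6^16 ≡ 12, 6^32 ≡ 3 (mod 47).
Test 6^d mod 47 for each divisor d in increasing order:
6^1 ≡ 6
6^2 ≡ 36
6^23 = 6^16·6^4·6^2·6^1 ≡ 1  ← first divisor giving 1
The order is 23.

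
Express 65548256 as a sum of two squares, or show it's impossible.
Not possible

Factorization: 65548256 = 2^5 × 127^3
By Fermat: n is sum of two squares iff every prime p ≡ 3 (mod 4) appears to even power.
Prime(s) ≡ 3 (mod 4) with odd exponent: [(127, 3)]
Therefore 65548256 cannot be expressed as a² + b².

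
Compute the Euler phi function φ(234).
72

234 = 2 × 3^2 × 13
φ(n) = n × ∏(1 - 1/p) for each prime p dividing n
φ(234) = 234 × (1 - 1/2) × (1 - 1/3) × (1 - 1/13) = 72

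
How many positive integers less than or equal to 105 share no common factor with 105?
48

105 = 3 × 5 × 7
φ(n) = n × ∏(1 - 1/p) for each prime p dividing n
φ(105) = 105 × (1 - 1/3) × (1 - 1/5) × (1 - 1/7) = 48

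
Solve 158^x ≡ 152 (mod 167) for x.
76

Baby-step giant-step with step n = ⌈√167⌉ = 13.
Baby steps 158^j mod 167 (j:value) for j=0..12: 0:1, 1:158, 2:81, 3:106, 4:48, 5:69, 6:47, 7:78, 8:133, 9:139, 10:85, 11:70, 12:38.
Giant-step multiplier: 158^(-13) ≡ 158^(166-13) = 158^153 ≡ 146 (mod 167).
Giant steps γ_i = 152·146^i mod 167: γ_0=152, γ_1=148, γ_2=65, γ_3=138, γ_4=108, γ_5=70 (in table at j=11).
x = i·n + j = 5·13 + 11 = 76.
Check: 158^76 ≡ 152 (mod 167).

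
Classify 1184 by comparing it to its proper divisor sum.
abundant

Proper divisors of 1184: sum = 1 + 2 + 4 + 8 + 16 + 32 + 37 + 74 + 148 + 296 + 592 = 1210
Since 1210 > 1184, 1184 is abundant.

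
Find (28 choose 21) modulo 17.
7

Using Lucas' theorem:
Write n=28 and k=21 in base 17:
n in base 17: [1, 11]
k in base 17: [1, 4]
C(28,21) mod 17 = ∏ C(n_i, k_i) mod 17
Digit binomials (mod 17): C(1,1) = 1; C(11,4) = 330 ≡ 7
Product: 1 × 7 = 7 ≡ 7 (mod 17)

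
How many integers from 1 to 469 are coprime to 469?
396

469 = 7 × 67
φ(n) = n × ∏(1 - 1/p) for each prime p dividing n
φ(469) = 469 × (1 - 1/7) × (1 - 1/67) = 396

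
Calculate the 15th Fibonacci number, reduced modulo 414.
196

Matrix identity: Q^n = [[F_(n+1), F_n], [F_n, F_(n-1)]] with Q = [[1,1],[1,0]].
n = 15 = 1111₂. Square-and-multiply, entries mod 414:
Q^1 = [[1,1],[1,0]]
Q^3 = (Q^1)²·Q = [[3,2],[2,1]]
Q^7 = (Q^3)²·Q = [[21,13],[13,8]]
Q^15 = (Q^7)²·Q = [[159,196],[196,377]]
F_15 mod 414 = Q^15[0][1] = 196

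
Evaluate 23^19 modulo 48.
23

Repeated squaring. Binary of 19 = 10011.
23^1 ≡ 23 (mod 48); 23^2 ≡ 1 (mod 48); 23^4 ≡ 1 (mod 48); 23^8 ≡ 1 (mod 48); 23^16 ≡ 1 (mod 48)
23^19 = 23^1 × 23^2 × 23^16 ≡ 23 (mod 48)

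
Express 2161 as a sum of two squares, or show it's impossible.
15² + 44² (a=15, b=44)

Factorization: 2161 = 2161
By Fermat: n is sum of two squares iff every prime p ≡ 3 (mod 4) appears to even power.
All primes ≡ 3 (mod 4) appear to even power.
Search a = 0, 1, 2, … for 2161 - a² a perfect square: first hit at a = 15: 2161 - 225 = 1936 = 44².
2161 = 15² + 44² = 225 + 1936 ✓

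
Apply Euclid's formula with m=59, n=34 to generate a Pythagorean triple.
(2325, 4012, 4637)

Euclid's formula: a = m² - n², b = 2mn, c = m² + n²
m = 59, n = 34
a = 59² - 34² = 3481 - 1156 = 2325
b = 2 × 59 × 34 = 4012
c = 59² + 34² = 3481 + 1156 = 4637
Verification: 2325² + 4012² = 5405625 + 16096144 = 21501769 = 4637² ✓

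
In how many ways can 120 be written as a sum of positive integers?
1844349560

p(n) counts ways to write n as a sum of positive integers (order ignored).
Euler's pentagonal recurrence: p(k) = p(k-1) + p(k-2) - p(k-5) - p(k-7) + p(k-12) + p(k-15) - ... (offsets j(3j∓1)/2, signs ++--, p(0)=1, p(<0)=0).
DP table for k = 0..119: p(0)=1, p(1)=1, p(2)=2, p(3)=3, p(4)=5, p(5)=7, p(6)=11, p(7)=15, p(8)=22, p(9)=30, p(10)=42, p(11)=56, p(12)=77, p(13)=101, p(14)=135, p(15)=176, p(16)=231, p(17)=297, p(18)=385, p(19)=490, p(20)=627, p(21)=792, p(22)=1002, p(23)=1255, p(24)=1575, p(25)=1958, p(26)=2436, p(27)=3010, p(28)=3718, p(29)=4565, p(30)=5604, p(31)=6842, p(32)=8349, p(33)=10143, p(34)=12310, p(35)=14883, p(36)=17977, p(37)=21637, p(38)=26015, p(39)=31185, p(40)=37338, p(41)=44583, p(42)=53174, p(43)=63261, p(44)=75175, p(45)=89134, p(46)=105558, p(47)=124754, p(48)=147273, p(49)=173525, p(50)=204226, p(51)=239943, p(52)=281589, p(53)=329931, p(54)=386155, p(55)=451276, p(56)=526823, p(57)=614154, p(58)=715220, p(59)=831820, p(60)=966467, p(61)=1121505, p(62)=1300156, p(63)=1505499, p(64)=1741630, p(65)=2012558, p(66)=2323520, p(67)=2679689, p(68)=3087735, p(69)=3554345, p(70)=4087968, p(71)=4697205, p(72)=5392783, p(73)=6185689, p(74)=7089500, p(75)=8118264, p(76)=9289091, p(77)=10619863, p(78)=12132164, p(79)=13848650, p(80)=15796476, p(81)=18004327, p(82)=20506255, p(83)=23338469, p(84)=26543660, p(85)=30167357, p(86)=34262962, p(87)=38887673, p(88)=44108109, p(89)=49995925, p(90)=56634173, p(91)=64112359, p(92)=72533807, p(93)=82010177, p(94)=92669720, p(95)=104651419, p(96)=118114304, p(97)=133230930, p(98)=150198136, p(99)=169229875, p(100)=190569292, p(101)=214481126, p(102)=241265379, p(103)=271248950, p(104)=304801365, p(105)=342325709, p(106)=384276336, p(107)=431149389, p(108)=483502844, p(109)=541946240, p(110)=607163746, p(111)=679903203, p(112)=761002156, p(113)=851376628, p(114)=952050665, p(115)=1064144451, p(116)=1188908248, p(117)=1327710076, p(118)=1482074143, p(119)=1653668665.
Final step: p(120) = p(119) + p(118) - p(115) - p(113) + p(108) + p(105) - p(98) - p(94) + p(85) + p(80) - p(69) - p(63) + p(50) + p(43) - p(28) - p(20) + p(3)
= 1653668665 + 1482074143 - 1064144451 - 851376628 + 483502844 + 342325709 - 150198136 - 92669720 + 30167357 + 15796476 - 3554345 - 1505499 + 204226 + 63261 - 3718 - 627 + 3
= 1844349560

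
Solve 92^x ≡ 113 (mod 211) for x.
108

Baby-step giant-step with step n = ⌈√211⌉ = 15.
Baby steps 92^j mod 211 (j:value) for j=0..14: 0:1, 1:92, 2:24, 3:98, 4:154, 5:31, 6:109, 7:111, 8:84, 9:132, 10:117, 11:3, 12:65, 13:72, 14:83.
Giant-step multiplier: 92^(-15) ≡ 92^(210-15) = 92^195 ≡ 153 (mod 211).
Giant steps γ_i = 113·153^i mod 211: γ_0=113, γ_1=198, γ_2=121, γ_3=156, γ_4=25, γ_5=27, γ_6=122, γ_7=98 (in table at j=3).
x = i·n + j = 7·15 + 3 = 108.
Check: 92^108 ≡ 113 (mod 211).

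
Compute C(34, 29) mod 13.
4

Using Lucas' theorem:
Write n=34 and k=29 in base 13:
n in base 13: [2, 8]
k in base 13: [2, 3]
C(34,29) mod 13 = ∏ C(n_i, k_i) mod 13
Digit binomials (mod 13): C(2,2) = 1; C(8,3) = 56 ≡ 4
Product: 1 × 4 = 4 ≡ 4 (mod 13)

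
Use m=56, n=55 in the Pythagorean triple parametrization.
(111, 6160, 6161)

Euclid's formula: a = m² - n², b = 2mn, c = m² + n²
m = 56, n = 55
a = 56² - 55² = 3136 - 3025 = 111
b = 2 × 56 × 55 = 6160
c = 56² + 55² = 3136 + 3025 = 6161
Verification: 111² + 6160² = 12321 + 37945600 = 37957921 = 6161² ✓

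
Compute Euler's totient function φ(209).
180

209 = 11 × 19
φ(n) = n × ∏(1 - 1/p) for each prime p dividing n
φ(209) = 209 × (1 - 1/11) × (1 - 1/19) = 180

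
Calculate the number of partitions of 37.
21637

p(n) counts ways to write n as a sum of positive integers (order ignored).
Euler's pentagonal recurrence: p(k) = p(k-1) + p(k-2) - p(k-5) - p(k-7) + p(k-12) + p(k-15) - ... (offsets j(3j∓1)/2, signs ++--, p(0)=1, p(<0)=0).
DP table for k = 0..36: p(0)=1, p(1)=1, p(2)=2, p(3)=3, p(4)=5, p(5)=7, p(6)=11, p(7)=15, p(8)=22, p(9)=30, p(10)=42, p(11)=56, p(12)=77, p(13)=101, p(14)=135, p(15)=176, p(16)=231, p(17)=297, p(18)=385, p(19)=490, p(20)=627, p(21)=792, p(22)=1002, p(23)=1255, p(24)=1575, p(25)=1958, p(26)=2436, p(27)=3010, p(28)=3718, p(29)=4565, p(30)=5604, p(31)=6842, p(32)=8349, p(33)=10143, p(34)=12310, p(35)=14883, p(36)=17977.
Final step: p(37) = p(36) + p(35) - p(32) - p(30) + p(25) + p(22) - p(15) - p(11) + p(2)
= 17977 + 14883 - 8349 - 5604 + 1958 + 1002 - 176 - 56 + 2
= 21637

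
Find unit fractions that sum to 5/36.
1/8 + 1/72

Greedy algorithm:
5/36: ceiling(36/5) = 8, use 1/8
1/72: ceiling(72/1) = 72, use 1/72
Result: 5/36 = 1/8 + 1/72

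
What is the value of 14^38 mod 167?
11

Repeated squaring. Binary of 38 = 100110.
14^1 ≡ 14 (mod 167); 14^2 ≡ 29 (mod 167); 14^4 ≡ 6 (mod 167); 14^8 ≡ 36 (mod 167); 14^16 ≡ 127 (mod 167); 14^32 ≡ 97 (mod 167)
14^38 = 14^2 × 14^4 × 14^32 ≡ 11 (mod 167)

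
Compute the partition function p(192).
1987276856363

p(n) counts ways to write n as a sum of positive integers (order ignored).
Euler's pentagonal recurrence: p(k) = p(k-1) + p(k-2) - p(k-5) - p(k-7) + p(k-12) + p(k-15) - ... (offsets j(3j∓1)/2, signs ++--, p(0)=1, p(<0)=0).
DP table for k = 0..191: p(0)=1, p(1)=1, p(2)=2, p(3)=3, p(4)=5, p(5)=7, p(6)=11, p(7)=15, p(8)=22, p(9)=30, p(10)=42, p(11)=56, p(12)=77, p(13)=101, p(14)=135, p(15)=176, p(16)=231, p(17)=297, p(18)=385, p(19)=490, p(20)=627, p(21)=792, p(22)=1002, p(23)=1255, p(24)=1575, p(25)=1958, p(26)=2436, p(27)=3010, p(28)=3718, p(29)=4565, p(30)=5604, p(31)=6842, p(32)=8349, p(33)=10143, p(34)=12310, p(35)=14883, p(36)=17977, p(37)=21637, p(38)=26015, p(39)=31185, p(40)=37338, p(41)=44583, p(42)=53174, p(43)=63261, p(44)=75175, p(45)=89134, p(46)=105558, p(47)=124754, p(48)=147273, p(49)=173525, p(50)=204226, p(51)=239943, p(52)=281589, p(53)=329931, p(54)=386155, p(55)=451276, p(56)=526823, p(57)=614154, p(58)=715220, p(59)=831820, p(60)=966467, p(61)=1121505, p(62)=1300156, p(63)=1505499, p(64)=1741630, p(65)=2012558, p(66)=2323520, p(67)=2679689, p(68)=3087735, p(69)=3554345, p(70)=4087968, p(71)=4697205, p(72)=5392783, p(73)=6185689, p(74)=7089500, p(75)=8118264, p(76)=9289091, p(77)=10619863, p(78)=12132164, p(79)=13848650, p(80)=15796476, p(81)=18004327, p(82)=20506255, p(83)=23338469, p(84)=26543660, p(85)=30167357, p(86)=34262962, p(87)=38887673, p(88)=44108109, p(89)=49995925, p(90)=56634173, p(91)=64112359, p(92)=72533807, p(93)=82010177, p(94)=92669720, p(95)=104651419, p(96)=118114304, p(97)=133230930, p(98)=150198136, p(99)=169229875, p(100)=190569292, p(101)=214481126, p(102)=241265379, p(103)=271248950, p(104)=304801365, p(105)=342325709, p(106)=384276336, p(107)=431149389, p(108)=483502844, p(109)=541946240, p(110)=607163746, p(111)=679903203, p(112)=761002156, p(113)=851376628, p(114)=952050665, p(115)=1064144451, p(116)=1188908248, p(117)=1327710076, p(118)=1482074143, p(119)=1653668665, p(120)=1844349560, p(121)=2056148051, p(122)=2291320912, p(123)=2552338241, p(124)=2841940500, p(125)=3163127352, p(126)=3519222692, p(127)=3913864295, p(128)=4351078600, p(129)=4835271870, p(130)=5371315400, p(131)=5964539504, p(132)=6620830889, p(133)=7346629512, p(134)=8149040695, p(135)=9035836076, p(136)=10015581680, p(137)=11097645016, p(138)=12292341831, p(139)=13610949895, p(140)=15065878135, p(141)=16670689208, p(142)=18440293320, p(143)=20390982757, p(144)=22540654445, p(145)=24908858009, p(146)=27517052599, p(147)=30388671978, p(148)=33549419497, p(149)=37027355200, p(150)=40853235313, p(151)=45060624582, p(152)=49686288421, p(153)=54770336324, p(154)=60356673280, p(155)=66493182097, p(156)=73232243759, p(157)=80630964769, p(158)=88751778802, p(159)=97662728555, p(160)=107438159466, p(161)=118159068427, p(162)=129913904637, p(163)=142798995930, p(164)=156919475295, p(165)=172389800255, p(166)=189334822579, p(167)=207890420102, p(168)=228204732751, p(169)=250438925115, p(170)=274768617130, p(171)=301384802048, p(172)=330495499613, p(173)=362326859895, p(174)=397125074750, p(175)=435157697830, p(176)=476715857290, p(177)=522115831195, p(178)=571701605655, p(179)=625846753120, p(180)=684957390936, p(181)=749474411781, p(182)=819876908323, p(183)=896684817527, p(184)=980462880430, p(185)=1071823774337, p(186)=1171432692373, p(187)=1280011042268, p(188)=1398341745571, p(189)=1527273599625, p(190)=1667727404093, p(191)=1820701100652.
Final step: p(192) = p(191) + p(190) - p(187) - p(185) + p(180) + p(177) - p(170) - p(166) + p(157) + p(152) - p(141) - p(135) + p(122) + p(115) - p(100) - p(92) + p(75) + p(66) - p(47) - p(37) + p(16) + p(5)
= 1820701100652 + 1667727404093 - 1280011042268 - 1071823774337 + 684957390936 + 522115831195 - 274768617130 - 189334822579 + 80630964769 + 49686288421 - 16670689208 - 9035836076 + 2291320912 + 1064144451 - 190569292 - 72533807 + 8118264 + 2323520 - 124754 - 21637 + 231 + 7
= 1987276856363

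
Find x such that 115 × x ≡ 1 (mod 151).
130

gcd(115, 151) = 1, so the inverse exists.
Extended Euclidean algorithm on (151, 115):
151 = 1 × 115 + 36  ⟹  36 = (1)·151 + (-1)·115
115 = 3 × 36 + 7  ⟹  7 = (-3)·151 + (4)·115
36 = 5 × 7 + 1  ⟹  1 = (16)·151 + (-21)·115
So (-21)·115 ≡ 1 (mod 151), i.e. 115^(-1) ≡ -21 ≡ 130 (mod 151).
Check: 115 × 130 = 14950 ≡ 1 (mod 151)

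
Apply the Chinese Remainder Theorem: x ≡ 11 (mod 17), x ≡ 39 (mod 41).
572

Using Chinese Remainder Theorem:
M = 17 × 41 = 697
M1 = 41, M2 = 17
y1 = 41^(-1) mod 17 = 5
y2 = 17^(-1) mod 41 = 29
x = (11×41×5 + 39×17×29) mod 697 = 572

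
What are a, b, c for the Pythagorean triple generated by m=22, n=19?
(123, 836, 845)

Euclid's formula: a = m² - n², b = 2mn, c = m² + n²
m = 22, n = 19
a = 22² - 19² = 484 - 361 = 123
b = 2 × 22 × 19 = 836
c = 22² + 19² = 484 + 361 = 845
Verification: 123² + 836² = 15129 + 698896 = 714025 = 845² ✓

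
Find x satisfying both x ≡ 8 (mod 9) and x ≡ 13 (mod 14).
125

Using Chinese Remainder Theorem:
M = 9 × 14 = 126
M1 = 14, M2 = 9
y1 = 14^(-1) mod 9 = 2
y2 = 9^(-1) mod 14 = 11
x = (8×14×2 + 13×9×11) mod 126 = 125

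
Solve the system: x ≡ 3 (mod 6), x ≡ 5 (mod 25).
105

Using Chinese Remainder Theorem:
M = 6 × 25 = 150
M1 = 25, M2 = 6
y1 = 25^(-1) mod 6 = 1
y2 = 6^(-1) mod 25 = 21
x = (3×25×1 + 5×6×21) mod 150 = 105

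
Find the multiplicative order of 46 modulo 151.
30

151 is prime, so ord(46) divides φ(151) = 150.
Divisors of 150: 1, 2, 3, 5, 6, 10, 15, 25, 30, 50, 75, 150.
Repeated squaring: 46^1 ≡ 46, 46^2 ≡ 2, 46^4 ≡ 4, 46^8 ≡ 16, 46^16 ≡ 105, 46^32 ≡ 2, 46^64 ≡ 4, 46^128 ≡ 16 (mod 151).
Test 46^d mod 151 for each divisor d in increasing order:
46^1 ≡ 46
46^2 ≡ 2
46^3 = 46^2·46^1 ≡ 92
46^5 = 46^4·46^1 ≡ 33
46^6 = 46^4·46^2 ≡ 8
46^10 = 46^8·46^2 ≡ 32
46^15 = 46^8·46^4·46^2·46^1 ≡ 150
46^25 = 46^16·46^8·46^1 ≡ 119
46^30 = 46^16·46^8·46^4·46^2 ≡ 1  ← first divisor giving 1
The order is 30.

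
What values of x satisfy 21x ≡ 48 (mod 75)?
x ≡ 13 (mod 25)

gcd(21, 75) = 3, which divides 48, so solutions exist.
Divide through by 3: 7x ≡ 16 (mod 25).
Find 7^(-1) mod 25 by the extended Euclidean algorithm:
25 = 3 × 7 + 4  ⟹  4 = (1)·25 + (-3)·7
7 = 1 × 4 + 3  ⟹  3 = (-1)·25 + (4)·7
4 = 1 × 3 + 1  ⟹  1 = (2)·25 + (-7)·7
So (-7)·7 ≡ 1 (mod 25), i.e. 7^(-1) ≡ -7 ≡ 18 (mod 25).
x ≡ 18 × 16 = 288 ≡ 13 (mod 25).
Check: 21 × 13 = 273 ≡ 48 (mod 75).
x ≡ 13 (mod 25), giving 3 solutions mod 75.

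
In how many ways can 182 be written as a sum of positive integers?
819876908323

p(n) counts ways to write n as a sum of positive integers (order ignored).
Euler's pentagonal recurrence: p(k) = p(k-1) + p(k-2) - p(k-5) - p(k-7) + p(k-12) + p(k-15) - ... (offsets j(3j∓1)/2, signs ++--, p(0)=1, p(<0)=0).
DP table for k = 0..181: p(0)=1, p(1)=1, p(2)=2, p(3)=3, p(4)=5, p(5)=7, p(6)=11, p(7)=15, p(8)=22, p(9)=30, p(10)=42, p(11)=56, p(12)=77, p(13)=101, p(14)=135, p(15)=176, p(16)=231, p(17)=297, p(18)=385, p(19)=490, p(20)=627, p(21)=792, p(22)=1002, p(23)=1255, p(24)=1575, p(25)=1958, p(26)=2436, p(27)=3010, p(28)=3718, p(29)=4565, p(30)=5604, p(31)=6842, p(32)=8349, p(33)=10143, p(34)=12310, p(35)=14883, p(36)=17977, p(37)=21637, p(38)=26015, p(39)=31185, p(40)=37338, p(41)=44583, p(42)=53174, p(43)=63261, p(44)=75175, p(45)=89134, p(46)=105558, p(47)=124754, p(48)=147273, p(49)=173525, p(50)=204226, p(51)=239943, p(52)=281589, p(53)=329931, p(54)=386155, p(55)=451276, p(56)=526823, p(57)=614154, p(58)=715220, p(59)=831820, p(60)=966467, p(61)=1121505, p(62)=1300156, p(63)=1505499, p(64)=1741630, p(65)=2012558, p(66)=2323520, p(67)=2679689, p(68)=3087735, p(69)=3554345, p(70)=4087968, p(71)=4697205, p(72)=5392783, p(73)=6185689, p(74)=7089500, p(75)=8118264, p(76)=9289091, p(77)=10619863, p(78)=12132164, p(79)=13848650, p(80)=15796476, p(81)=18004327, p(82)=20506255, p(83)=23338469, p(84)=26543660, p(85)=30167357, p(86)=34262962, p(87)=38887673, p(88)=44108109, p(89)=49995925, p(90)=56634173, p(91)=64112359, p(92)=72533807, p(93)=82010177, p(94)=92669720, p(95)=104651419, p(96)=118114304, p(97)=133230930, p(98)=150198136, p(99)=169229875, p(100)=190569292, p(101)=214481126, p(102)=241265379, p(103)=271248950, p(104)=304801365, p(105)=342325709, p(106)=384276336, p(107)=431149389, p(108)=483502844, p(109)=541946240, p(110)=607163746, p(111)=679903203, p(112)=761002156, p(113)=851376628, p(114)=952050665, p(115)=1064144451, p(116)=1188908248, p(117)=1327710076, p(118)=1482074143, p(119)=1653668665, p(120)=1844349560, p(121)=2056148051, p(122)=2291320912, p(123)=2552338241, p(124)=2841940500, p(125)=3163127352, p(126)=3519222692, p(127)=3913864295, p(128)=4351078600, p(129)=4835271870, p(130)=5371315400, p(131)=5964539504, p(132)=6620830889, p(133)=7346629512, p(134)=8149040695, p(135)=9035836076, p(136)=10015581680, p(137)=11097645016, p(138)=12292341831, p(139)=13610949895, p(140)=15065878135, p(141)=16670689208, p(142)=18440293320, p(143)=20390982757, p(144)=22540654445, p(145)=24908858009, p(146)=27517052599, p(147)=30388671978, p(148)=33549419497, p(149)=37027355200, p(150)=40853235313, p(151)=45060624582, p(152)=49686288421, p(153)=54770336324, p(154)=60356673280, p(155)=66493182097, p(156)=73232243759, p(157)=80630964769, p(158)=88751778802, p(159)=97662728555, p(160)=107438159466, p(161)=118159068427, p(162)=129913904637, p(163)=142798995930, p(164)=156919475295, p(165)=172389800255, p(166)=189334822579, p(167)=207890420102, p(168)=228204732751, p(169)=250438925115, p(170)=274768617130, p(171)=301384802048, p(172)=330495499613, p(173)=362326859895, p(174)=397125074750, p(175)=435157697830, p(176)=476715857290, p(177)=522115831195, p(178)=571701605655, p(179)=625846753120, p(180)=684957390936, p(181)=749474411781.
Final step: p(182) = p(181) + p(180) - p(177) - p(175) + p(170) + p(167) - p(160) - p(156) + p(147) + p(142) - p(131) - p(125) + p(112) + p(105) - p(90) - p(82) + p(65) + p(56) - p(37) - p(27) + p(6)
= 749474411781 + 684957390936 - 522115831195 - 435157697830 + 274768617130 + 207890420102 - 107438159466 - 73232243759 + 30388671978 + 18440293320 - 5964539504 - 3163127352 + 761002156 + 342325709 - 56634173 - 20506255 + 2012558 + 526823 - 21637 - 3010 + 11
= 819876908323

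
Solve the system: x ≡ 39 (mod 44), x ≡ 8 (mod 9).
215

Using Chinese Remainder Theorem:
M = 44 × 9 = 396
M1 = 9, M2 = 44
y1 = 9^(-1) mod 44 = 5
y2 = 44^(-1) mod 9 = 8
x = (39×9×5 + 8×44×8) mod 396 = 215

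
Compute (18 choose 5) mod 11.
10

Using Lucas' theorem:
Write n=18 and k=5 in base 11:
n in base 11: [1, 7]
k in base 11: [0, 5]
C(18,5) mod 11 = ∏ C(n_i, k_i) mod 11
Digit binomials (mod 11): C(1,0) = 1; C(7,5) = 21 ≡ 10
Product: 1 × 10 = 10 ≡ 10 (mod 11)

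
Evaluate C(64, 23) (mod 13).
4

Using Lucas' theorem:
Write n=64 and k=23 in base 13:
n in base 13: [4, 12]
k in base 13: [1, 10]
C(64,23) mod 13 = ∏ C(n_i, k_i) mod 13
Digit binomials (mod 13): C(4,1) = 4; C(12,10) = 66 ≡ 1
Product: 4 × 1 = 4 ≡ 4 (mod 13)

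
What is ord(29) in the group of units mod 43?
42

43 is prime, so ord(29) divides φ(43) = 42.
Divisors of 42: 1, 2, 3, 6, 7, 14, 21, 42.
Repeated squaring: 29^1 ≡ 29, 29^2 ≡ 24, 29^4 ≡ 17, 29^8 ≡ 31, 29^16 ≡ 15, 29^32 ≡ 10 (mod 43).
Test 29^d mod 43 for each divisor d in increasing order:
29^1 ≡ 29
29^2 ≡ 24
29^3 = 29^2·29^1 ≡ 8
29^6 = 29^4·29^2 ≡ 21
29^7 = 29^4·29^2·29^1 ≡ 7
29^14 = 29^8·29^4·29^2 ≡ 6
29^21 = 29^16·29^4·29^1 ≡ 42
29^42 = 29^32·29^8·29^2 ≡ 1  ← first divisor giving 1
The order is 42.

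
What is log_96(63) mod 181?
67

Baby-step giant-step with step n = ⌈√181⌉ = 14.
Baby steps 96^j mod 181 (j:value) for j=0..13: 0:1, 1:96, 2:166, 3:8, 4:44, 5:61, 6:64, 7:171, 8:126, 9:150, 10:101, 11:103, 12:114, 13:84.
Giant-step multiplier: 96^(-14) ≡ 96^(180-14) = 96^166 ≡ 143 (mod 181).
Giant steps γ_i = 63·143^i mod 181: γ_0=63, γ_1=140, γ_2=110, γ_3=164, γ_4=103 (in table at j=11).
x = i·n + j = 4·14 + 11 = 67.
Check: 96^67 ≡ 63 (mod 181).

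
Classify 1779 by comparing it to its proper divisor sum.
deficient

Proper divisors of 1779: sum = 1 + 3 + 593 = 597
Since 597 < 1779, 1779 is deficient.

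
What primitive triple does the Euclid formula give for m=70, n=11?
(4779, 1540, 5021)

Euclid's formula: a = m² - n², b = 2mn, c = m² + n²
m = 70, n = 11
a = 70² - 11² = 4900 - 121 = 4779
b = 2 × 70 × 11 = 1540
c = 70² + 11² = 4900 + 121 = 5021
Verification: 4779² + 1540² = 22838841 + 2371600 = 25210441 = 5021² ✓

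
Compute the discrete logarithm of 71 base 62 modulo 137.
27

Baby-step giant-step with step n = ⌈√137⌉ = 12.
Baby steps 62^j mod 137 (j:value) for j=0..11: 0:1, 1:62, 2:8, 3:85, 4:64, 5:132, 6:101, 7:97, 8:123, 9:91, 10:25, 11:43.
Giant-step multiplier: 62^(-12) ≡ 62^(136-12) = 62^124 ≡ 87 (mod 137).
Giant steps γ_i = 71·87^i mod 137: γ_0=71, γ_1=12, γ_2=85 (in table at j=3).
x = i·n + j = 2·12 + 3 = 27.
Check: 62^27 ≡ 71 (mod 137).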